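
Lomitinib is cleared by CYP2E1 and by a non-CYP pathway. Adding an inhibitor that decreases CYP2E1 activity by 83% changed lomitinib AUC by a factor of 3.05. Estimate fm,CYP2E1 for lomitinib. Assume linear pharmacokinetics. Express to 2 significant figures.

0.81

Write x for the fraction cleared via CYP2E1. The observed AUC change means clearance fell to 1/3.05 = 0.3279 of baseline.
Only the CYP2E1 route changed, so 0.3279 = x·0.17 + (1 − x), giving x = 0.81.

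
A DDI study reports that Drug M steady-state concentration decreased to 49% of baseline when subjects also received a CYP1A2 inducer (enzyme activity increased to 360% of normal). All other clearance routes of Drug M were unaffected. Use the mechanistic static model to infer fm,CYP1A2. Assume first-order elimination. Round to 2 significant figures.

0.40

Let fm be the CYP1A2 fraction. New clearance relative to baseline = fm × 3.6 + (1 − fm).
Steady-state concentration ratio = 1 / (new CL fraction), so new CL fraction = 1 / 0.490 = 2.041.
fm × 3.6 + 1 − fm = 2.041  ⇒  fm × (3.6 − 1) = 1.041  ⇒  fm = 0.40.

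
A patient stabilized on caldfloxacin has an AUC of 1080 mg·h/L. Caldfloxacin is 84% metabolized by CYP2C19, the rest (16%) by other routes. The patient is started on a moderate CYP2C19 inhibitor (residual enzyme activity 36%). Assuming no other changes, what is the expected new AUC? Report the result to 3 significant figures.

2.34 × 10³ mg·h/L

The CYP2C19 pathway (84% of clearance) drops to 0.36× activity: 0.84 × 0.36 = 0.3024.
The remaining 16% of clearance is unaffected.
Relative clearance = 0.3024 + 0.16 = 0.4624.
With dosing unchanged, AUC scales as 1/CL: 1080 / 0.4624 = 2.34 × 10³ mg·h/L.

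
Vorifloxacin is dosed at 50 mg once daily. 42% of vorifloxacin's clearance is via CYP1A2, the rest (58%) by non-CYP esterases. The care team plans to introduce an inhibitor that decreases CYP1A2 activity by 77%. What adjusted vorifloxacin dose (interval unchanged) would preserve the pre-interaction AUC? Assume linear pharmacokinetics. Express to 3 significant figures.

The CYP1A2 pathway (42% of clearance) falls to 0.23× activity: 0.42 × 0.23 = 0.0966.
Non-CYP routes (58%) are unchanged.
Relative clearance = 0.0966 + 0.58 = 0.6766.
Css,avg = (dose rate)/CL, so holding Css fixed requires dose ∝ CL: 50 × 0.6766 = 33.8 mg.

33.8 mg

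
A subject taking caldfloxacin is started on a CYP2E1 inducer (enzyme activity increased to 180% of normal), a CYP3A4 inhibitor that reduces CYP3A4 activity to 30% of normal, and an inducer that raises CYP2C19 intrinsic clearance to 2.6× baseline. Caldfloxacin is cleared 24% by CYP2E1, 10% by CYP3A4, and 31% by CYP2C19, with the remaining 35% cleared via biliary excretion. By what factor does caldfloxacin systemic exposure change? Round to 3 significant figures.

0.618

The CYP2E1 pathway (24% of clearance) is boosted to 1.8× activity: 0.24 × 1.8 = 0.432.
The CYP3A4 pathway (10% of clearance) is reduced to 0.3× activity: 0.1 × 0.3 = 0.03.
The CYP2C19 pathway (31% of clearance) rises to 2.6× activity: 0.31 × 2.6 = 0.806.
Non-CYP routes (35%) are unchanged.
CL_new/CL_old = 0.432 + 0.03 + 0.806 + 0.35 = 1.618.
Because systemic exposure varies inversely with clearance, the combined effect is 1 / 1.618 = 0.618.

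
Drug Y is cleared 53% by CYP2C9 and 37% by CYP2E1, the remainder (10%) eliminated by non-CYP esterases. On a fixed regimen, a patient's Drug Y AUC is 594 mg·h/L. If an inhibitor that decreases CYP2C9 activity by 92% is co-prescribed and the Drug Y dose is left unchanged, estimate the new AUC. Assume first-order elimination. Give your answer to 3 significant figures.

1.16 × 10³ mg·h/L

The CYP2C9 pathway (53% of clearance) drops to 0.08× activity: 0.53 × 0.08 = 0.0424.
CYP2E1 (37%) and the residual 10% are unaffected.
Relative clearance = 0.0424 + 0.37 + 0.1 = 0.5124.
AUC ∝ 1/CL, so new value = 594 / 0.5124 = 1.16 × 10³ mg·h/L.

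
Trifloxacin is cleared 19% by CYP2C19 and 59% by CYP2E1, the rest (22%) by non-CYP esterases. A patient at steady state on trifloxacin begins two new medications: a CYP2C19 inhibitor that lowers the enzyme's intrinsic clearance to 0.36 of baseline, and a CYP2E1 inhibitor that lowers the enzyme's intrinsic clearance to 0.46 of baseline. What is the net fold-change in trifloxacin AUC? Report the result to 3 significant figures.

CYP2C19: 0.19 × 0.36 = 0.0684
CYP2E1: 0.59 × 0.46 = 0.2714
Other: 0.22 (unchanged)
New clearance relative to baseline: 0.0684 + 0.2714 + 0.22 = 0.5598.
AUC ∝ 1/CL: fold-change = 1 / 0.5598 = 1.79.

1.79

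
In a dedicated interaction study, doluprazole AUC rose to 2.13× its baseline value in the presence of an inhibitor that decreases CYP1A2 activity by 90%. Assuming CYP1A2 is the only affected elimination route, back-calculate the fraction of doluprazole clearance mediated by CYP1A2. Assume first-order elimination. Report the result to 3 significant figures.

0.589

Let x = fm,CYP1A2. Because AUC ∝ 1/CL, relative clearance fell to 1/2.13 = 0.4695.
Only the CYP1A2 route changed, so 0.4695 = x·0.1 + (1 − x), giving x = 0.589.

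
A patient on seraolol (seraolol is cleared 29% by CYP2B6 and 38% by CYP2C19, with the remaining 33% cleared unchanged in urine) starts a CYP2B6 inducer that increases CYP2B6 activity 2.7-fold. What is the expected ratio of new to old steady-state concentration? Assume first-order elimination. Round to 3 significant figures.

0.670

CYP2B6: 0.29 × 2.7 = 0.783
CYP2C19: 0.38 (unchanged)
Other: 0.33 (unchanged)
CL_new/CL_old = 0.783 + 0.38 + 0.33 = 1.493.
Steady-state concentration ratio = CL_old/CL_new = 1 / 1.493 = 0.670.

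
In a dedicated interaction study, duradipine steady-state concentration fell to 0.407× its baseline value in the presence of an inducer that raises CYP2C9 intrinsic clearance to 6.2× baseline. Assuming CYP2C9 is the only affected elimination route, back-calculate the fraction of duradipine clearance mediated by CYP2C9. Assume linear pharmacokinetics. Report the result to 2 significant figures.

0.28

Let x = fm,CYP2C9. Because steady-state concentration ∝ 1/CL, relative clearance rose to 1/0.407 = 2.457.
Only the CYP2C9 route changed, so 2.457 = x·6.2 + (1 − x), giving x = 0.28.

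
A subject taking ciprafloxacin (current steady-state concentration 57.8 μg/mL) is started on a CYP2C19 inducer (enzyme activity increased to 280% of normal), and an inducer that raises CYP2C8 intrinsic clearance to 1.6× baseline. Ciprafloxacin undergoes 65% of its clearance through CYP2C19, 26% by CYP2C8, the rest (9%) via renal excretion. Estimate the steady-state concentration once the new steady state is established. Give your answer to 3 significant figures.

24.8 μg/mL

The CYP2C19 pathway (65% of clearance) is boosted to 2.8× activity: 0.65 × 2.8 = 1.82.
The CYP2C8 pathway (26% of clearance) rises to 1.6× activity: 0.26 × 1.6 = 0.416.
The remaining 9% of clearance is unaffected.
CL_new/CL_old = 1.82 + 0.416 + 0.09 = 2.326.
Steady-state concentration ∝ 1/CL: new value = 57.8 / 2.326 = 24.8 μg/mL.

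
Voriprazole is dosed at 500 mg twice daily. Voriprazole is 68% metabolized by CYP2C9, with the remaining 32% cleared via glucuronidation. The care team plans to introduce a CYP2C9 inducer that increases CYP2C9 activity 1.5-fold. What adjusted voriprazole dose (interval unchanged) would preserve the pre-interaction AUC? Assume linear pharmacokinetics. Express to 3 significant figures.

670 mg

The CYP2C9 pathway (68% of clearance) rises to 1.5× activity: 0.68 × 1.5 = 1.02.
Non-CYP routes (32%) are unchanged.
Relative clearance = 1.02 + 0.32 = 1.34.
Css,avg = (dose rate)/CL, so holding Css fixed requires dose ∝ CL: 500 × 1.34 = 670 mg.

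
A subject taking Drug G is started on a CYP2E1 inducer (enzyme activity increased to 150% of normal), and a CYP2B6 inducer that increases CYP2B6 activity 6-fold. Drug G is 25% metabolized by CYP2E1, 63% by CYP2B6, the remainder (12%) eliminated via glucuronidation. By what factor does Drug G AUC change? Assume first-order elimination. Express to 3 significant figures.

The CYP2E1 pathway (25% of clearance) increases to 1.5× activity: 0.25 × 1.5 = 0.375.
The CYP2B6 pathway (63% of clearance) is boosted to 6× activity: 0.63 × 6 = 3.78.
Non-CYP routes (12%) are unchanged.
New clearance relative to baseline: 0.375 + 3.78 + 0.12 = 4.275.
AUC ∝ 1/CL: fold-change = 1 / 4.275 = 0.234.

0.234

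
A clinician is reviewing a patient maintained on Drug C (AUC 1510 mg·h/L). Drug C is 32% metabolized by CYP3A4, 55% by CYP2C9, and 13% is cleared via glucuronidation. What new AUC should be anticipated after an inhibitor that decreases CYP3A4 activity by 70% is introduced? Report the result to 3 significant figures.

The CYP3A4 pathway (32% of clearance) falls to 0.3× activity: 0.32 × 0.3 = 0.096.
CYP2C9 (55%) and the residual 13% are unaffected.
CL_new/CL_old = 0.096 + 0.55 + 0.13 = 0.776.
With dosing unchanged, AUC scales as 1/CL: 1510 / 0.776 = 1.95 × 10³ mg·h/L.

1.95 × 10³ mg·h/L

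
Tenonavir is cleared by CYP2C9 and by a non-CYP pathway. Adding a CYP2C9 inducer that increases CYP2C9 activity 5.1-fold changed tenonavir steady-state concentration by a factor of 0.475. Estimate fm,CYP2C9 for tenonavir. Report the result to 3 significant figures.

CL'/CL = 1 / 0.475 = 2.105
5.1·fm + (1 − fm) = 2.105
fm = (2.105 − 1) / (5.1 − 1) = 0.270

0.270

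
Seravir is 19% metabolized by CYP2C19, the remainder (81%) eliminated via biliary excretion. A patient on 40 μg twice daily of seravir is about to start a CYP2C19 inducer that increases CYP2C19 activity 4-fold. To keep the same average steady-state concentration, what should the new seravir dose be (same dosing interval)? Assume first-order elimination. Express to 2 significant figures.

The CYP2C19 pathway (19% of clearance) is boosted to 4× activity: 0.19 × 4 = 0.76.
Non-CYP routes (81%) are unchanged.
CL_new/CL_old = 0.76 + 0.81 = 1.57.
To maintain the same steady-state level, dose must scale with clearance: new dose = 40 × 1.57 = 63 μg.

63 μg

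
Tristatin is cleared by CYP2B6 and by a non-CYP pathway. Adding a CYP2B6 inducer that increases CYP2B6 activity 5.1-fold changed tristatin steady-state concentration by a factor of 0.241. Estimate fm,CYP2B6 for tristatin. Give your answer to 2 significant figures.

0.77

CL'/CL = 1 / 0.241 = 4.149
5.1·fm + (1 − fm) = 4.149
fm = (4.149 − 1) / (5.1 − 1) = 0.77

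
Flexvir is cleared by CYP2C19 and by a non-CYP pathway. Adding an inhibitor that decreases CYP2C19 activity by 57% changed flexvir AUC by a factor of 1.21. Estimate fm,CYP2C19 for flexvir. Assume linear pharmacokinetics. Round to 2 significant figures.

Write x for the fraction cleared via CYP2C19. The observed AUC change means clearance fell to 1/1.21 = 0.8264 of baseline.
Setting x·0.43 + (1 − x) = 0.8264 and solving: x = (0.8264 − 1)/(0.43 − 1) = 0.30.

0.30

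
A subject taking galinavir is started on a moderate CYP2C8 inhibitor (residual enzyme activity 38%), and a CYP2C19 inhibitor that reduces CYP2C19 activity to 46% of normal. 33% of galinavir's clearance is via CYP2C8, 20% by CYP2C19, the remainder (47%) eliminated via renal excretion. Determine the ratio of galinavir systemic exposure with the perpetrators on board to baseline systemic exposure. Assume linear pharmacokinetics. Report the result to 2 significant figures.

The CYP2C8 pathway (33% of clearance) is reduced to 0.38× activity: 0.33 × 0.38 = 0.1254.
The CYP2C19 pathway (20% of clearance) is reduced to 0.46× activity: 0.2 × 0.46 = 0.092.
Non-CYP routes (47%) are unchanged.
New clearance relative to baseline: 0.1254 + 0.092 + 0.47 = 0.6874.
Systemic exposure ∝ 1/CL: fold-change = 1 / 0.6874 = 1.5.

1.5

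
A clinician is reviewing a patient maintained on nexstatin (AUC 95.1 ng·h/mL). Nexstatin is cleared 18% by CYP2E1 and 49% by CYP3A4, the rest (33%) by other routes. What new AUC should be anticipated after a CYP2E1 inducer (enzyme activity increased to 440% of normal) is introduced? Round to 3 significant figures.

59.0 ng·h/mL

The CYP2E1 pathway (18% of clearance) rises to 4.4× activity: 0.18 × 4.4 = 0.792.
CYP3A4 (49%) and the residual 33% are unaffected.
Relative clearance = 0.792 + 0.49 + 0.33 = 1.612.
AUC ∝ 1/CL, so new value = 95.1 / 1.612 = 59.0 ng·h/mL.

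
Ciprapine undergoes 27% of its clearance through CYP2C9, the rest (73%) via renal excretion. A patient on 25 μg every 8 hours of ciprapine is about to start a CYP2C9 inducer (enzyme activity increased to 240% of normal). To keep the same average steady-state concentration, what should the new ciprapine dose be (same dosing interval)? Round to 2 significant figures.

The CYP2C9 pathway (27% of clearance) is boosted to 2.4× activity: 0.27 × 2.4 = 0.648.
The remaining 73% of clearance is unaffected.
CL_new/CL_old = 0.648 + 0.73 = 1.378.
To maintain the same steady-state level, dose must scale with clearance: new dose = 25 × 1.378 = 34 μg.

34 μg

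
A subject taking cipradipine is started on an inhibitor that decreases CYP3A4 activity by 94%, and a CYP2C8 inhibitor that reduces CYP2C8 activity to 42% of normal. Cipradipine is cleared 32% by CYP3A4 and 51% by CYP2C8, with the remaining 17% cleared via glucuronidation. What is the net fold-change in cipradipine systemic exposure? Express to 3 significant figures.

CYP3A4: 0.32 × 0.06 = 0.0192
CYP2C8: 0.51 × 0.42 = 0.2142
Other: 0.17 (unchanged)
New clearance relative to baseline: 0.0192 + 0.2142 + 0.17 = 0.4034.
Systemic exposure ∝ 1/CL: fold-change = 1 / 0.4034 = 2.48.

2.48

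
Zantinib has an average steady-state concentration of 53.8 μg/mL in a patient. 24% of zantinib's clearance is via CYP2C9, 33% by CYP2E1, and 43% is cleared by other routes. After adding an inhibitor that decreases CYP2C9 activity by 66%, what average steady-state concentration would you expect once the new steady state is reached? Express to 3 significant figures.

63.9 μg/mL

The CYP2C9 pathway (24% of clearance) drops to 0.34× activity: 0.24 × 0.34 = 0.0816.
CYP2E1 (33%) and the residual 43% are unaffected.
CL_new/CL_old = 0.0816 + 0.33 + 0.43 = 0.8416.
Average steady-state concentration ∝ 1/CL, so new value = 53.8 / 0.8416 = 63.9 μg/mL.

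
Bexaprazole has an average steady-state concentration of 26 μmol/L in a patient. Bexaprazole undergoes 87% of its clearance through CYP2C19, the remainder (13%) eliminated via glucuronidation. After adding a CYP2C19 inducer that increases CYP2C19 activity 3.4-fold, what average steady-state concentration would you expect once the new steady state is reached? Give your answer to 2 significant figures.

8.4 μmol/L

The CYP2C19 pathway (87% of clearance) rises to 3.4× activity: 0.87 × 3.4 = 2.958.
Non-CYP routes (13%) are unchanged.
CL_new/CL_old = 2.958 + 0.13 = 3.088.
With dosing unchanged, average steady-state concentration scales as 1/CL: 26 / 3.088 = 8.4 μmol/L.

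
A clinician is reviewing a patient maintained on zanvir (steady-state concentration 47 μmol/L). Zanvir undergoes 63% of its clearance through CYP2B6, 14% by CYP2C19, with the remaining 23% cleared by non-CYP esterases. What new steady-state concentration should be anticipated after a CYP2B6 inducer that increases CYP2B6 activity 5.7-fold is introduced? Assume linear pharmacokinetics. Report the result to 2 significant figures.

CYP2B6: 0.63 × 5.7 = 3.591
CYP2C19: 0.14 (unchanged)
Other: 0.23 (unchanged)
CL_new/CL_old = 3.591 + 0.14 + 0.23 = 3.961.
With dosing unchanged, steady-state concentration scales as 1/CL: 47 / 3.961 = 12 μmol/L.

12 μmol/L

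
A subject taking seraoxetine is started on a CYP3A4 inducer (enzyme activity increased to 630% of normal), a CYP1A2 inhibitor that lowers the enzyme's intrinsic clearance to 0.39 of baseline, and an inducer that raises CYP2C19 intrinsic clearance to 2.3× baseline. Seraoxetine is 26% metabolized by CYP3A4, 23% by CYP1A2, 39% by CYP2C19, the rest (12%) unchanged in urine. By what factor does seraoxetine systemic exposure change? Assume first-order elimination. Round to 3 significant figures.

0.364

The CYP3A4 pathway (26% of clearance) increases to 6.3× activity: 0.26 × 6.3 = 1.638.
The CYP1A2 pathway (23% of clearance) is reduced to 0.39× activity: 0.23 × 0.39 = 0.0897.
The CYP2C19 pathway (39% of clearance) increases to 2.3× activity: 0.39 × 2.3 = 0.897.
Non-CYP routes (12%) are unchanged.
CL_new/CL_old = 1.638 + 0.0897 + 0.897 + 0.12 = 2.7447.
Net systemic exposure ratio = 1 / 2.7447 = 0.364.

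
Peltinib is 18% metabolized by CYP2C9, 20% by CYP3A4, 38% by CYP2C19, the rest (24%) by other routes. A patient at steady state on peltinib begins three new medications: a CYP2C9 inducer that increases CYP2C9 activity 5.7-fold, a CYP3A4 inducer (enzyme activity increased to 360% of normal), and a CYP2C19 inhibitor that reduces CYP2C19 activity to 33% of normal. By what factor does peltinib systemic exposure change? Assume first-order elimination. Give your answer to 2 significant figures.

CYP2C9: 0.18 × 5.7 = 1.026
CYP3A4: 0.2 × 3.6 = 0.72
CYP2C19: 0.38 × 0.33 = 0.1254
Other: 0.24 (unchanged)
Relative clearance = 1.026 + 0.72 + 0.1254 + 0.24 = 2.1114.
Systemic exposure ∝ 1/CL: fold-change = 1 / 2.1114 = 0.47.

0.47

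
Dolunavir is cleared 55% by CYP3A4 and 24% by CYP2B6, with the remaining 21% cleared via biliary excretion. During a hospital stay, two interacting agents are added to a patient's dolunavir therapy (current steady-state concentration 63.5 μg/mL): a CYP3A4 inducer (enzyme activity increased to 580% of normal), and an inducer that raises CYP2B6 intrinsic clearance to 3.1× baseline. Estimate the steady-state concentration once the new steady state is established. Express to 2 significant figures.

15 μg/mL

CYP3A4: 0.55 × 5.8 = 3.19
CYP2B6: 0.24 × 3.1 = 0.744
Other: 0.21 (unchanged)
CL_new/CL_old = 3.19 + 0.744 + 0.21 = 4.144.
New steady-state concentration = 63.5 / 4.144 = 15 μg/mL (concentration scales inversely with clearance).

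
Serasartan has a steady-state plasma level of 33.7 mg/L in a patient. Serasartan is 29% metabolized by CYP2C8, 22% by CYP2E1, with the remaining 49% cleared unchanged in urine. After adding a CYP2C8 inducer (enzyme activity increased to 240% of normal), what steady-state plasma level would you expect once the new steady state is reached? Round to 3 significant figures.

The CYP2C8 pathway (29% of clearance) is boosted to 2.4× activity: 0.29 × 2.4 = 0.696.
CYP2E1 (22%) and the residual 49% are unaffected.
CL_new/CL_old = 0.696 + 0.22 + 0.49 = 1.406.
With dosing unchanged, steady-state plasma level scales as 1/CL: 33.7 / 1.406 = 24.0 mg/L.

24.0 mg/L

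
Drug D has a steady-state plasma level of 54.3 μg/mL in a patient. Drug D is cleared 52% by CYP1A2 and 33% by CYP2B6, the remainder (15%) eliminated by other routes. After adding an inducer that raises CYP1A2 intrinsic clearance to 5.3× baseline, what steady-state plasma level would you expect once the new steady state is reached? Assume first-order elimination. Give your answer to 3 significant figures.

The CYP1A2 pathway (52% of clearance) is boosted to 5.3× activity: 0.52 × 5.3 = 2.756.
CYP2B6 (33%) and the residual 15% are unaffected.
Relative clearance = 2.756 + 0.33 + 0.15 = 3.236.
With dosing unchanged, steady-state plasma level scales as 1/CL: 54.3 / 3.236 = 16.8 μg/mL.

16.8 μg/mL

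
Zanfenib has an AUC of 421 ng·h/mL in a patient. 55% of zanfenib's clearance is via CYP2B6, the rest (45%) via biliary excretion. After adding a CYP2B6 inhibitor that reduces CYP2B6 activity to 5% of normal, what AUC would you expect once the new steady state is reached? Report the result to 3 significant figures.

CYP2B6: 0.55 × 0.05 = 0.0275
Other: 0.45 (unchanged)
CL_new/CL_old = 0.0275 + 0.45 = 0.4775.
New AUC = baseline ÷ relative clearance = 421 / 0.4775 = 882 ng·h/mL.

882 ng·h/mL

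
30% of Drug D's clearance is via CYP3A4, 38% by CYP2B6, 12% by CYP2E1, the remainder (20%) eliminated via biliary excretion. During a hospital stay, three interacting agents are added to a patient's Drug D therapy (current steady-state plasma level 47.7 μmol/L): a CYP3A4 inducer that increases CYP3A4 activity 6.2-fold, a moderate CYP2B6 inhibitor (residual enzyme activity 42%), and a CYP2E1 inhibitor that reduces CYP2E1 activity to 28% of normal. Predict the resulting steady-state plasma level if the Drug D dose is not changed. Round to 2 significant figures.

21 μmol/L

The CYP3A4 pathway (30% of clearance) rises to 6.2× activity: 0.3 × 6.2 = 1.86.
The CYP2B6 pathway (38% of clearance) is reduced to 0.42× activity: 0.38 × 0.42 = 0.1596.
The CYP2E1 pathway (12% of clearance) falls to 0.28× activity: 0.12 × 0.28 = 0.0336.
Non-CYP routes (20%) are unchanged.
CL_new/CL_old = 1.86 + 0.1596 + 0.0336 + 0.2 = 2.2532.
Dividing the baseline by the relative clearance: 47.7 / 2.2532 = 21 μmol/L.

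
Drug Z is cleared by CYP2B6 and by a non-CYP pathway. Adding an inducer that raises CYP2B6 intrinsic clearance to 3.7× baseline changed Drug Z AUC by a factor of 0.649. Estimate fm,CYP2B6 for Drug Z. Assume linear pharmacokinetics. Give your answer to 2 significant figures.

0.20

CL'/CL = 1 / 0.649 = 1.541
3.7·fm + (1 − fm) = 1.541
fm = (1.541 − 1) / (3.7 − 1) = 0.20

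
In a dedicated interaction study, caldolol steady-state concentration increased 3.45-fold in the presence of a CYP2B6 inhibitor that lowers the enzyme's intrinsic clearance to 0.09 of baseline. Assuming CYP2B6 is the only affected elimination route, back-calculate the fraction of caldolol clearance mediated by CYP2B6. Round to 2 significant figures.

0.78

Write x for the fraction cleared via CYP2B6. The observed steady-state concentration change means clearance fell to 1/3.45 = 0.2899 of baseline.
Only the CYP2B6 route changed, so 0.2899 = x·0.09 + (1 − x), giving x = 0.78.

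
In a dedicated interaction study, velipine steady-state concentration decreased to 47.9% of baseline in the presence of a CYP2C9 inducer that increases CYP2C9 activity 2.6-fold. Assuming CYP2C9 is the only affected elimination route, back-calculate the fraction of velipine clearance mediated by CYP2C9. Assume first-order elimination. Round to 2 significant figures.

0.68

Let fm be the CYP2C9 fraction. New clearance relative to baseline = fm × 2.6 + (1 − fm).
Steady-state concentration ratio = 1 / (new CL fraction), so new CL fraction = 1 / 0.479 = 2.088.
fm × 2.6 + 1 − fm = 2.088  ⇒  fm × (2.6 − 1) = 1.088  ⇒  fm = 0.68.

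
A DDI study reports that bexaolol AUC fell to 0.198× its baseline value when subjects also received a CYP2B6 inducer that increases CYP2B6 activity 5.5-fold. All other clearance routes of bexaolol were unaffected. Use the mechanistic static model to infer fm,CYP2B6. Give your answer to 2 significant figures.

CL'/CL = 1 / 0.198 = 5.051
5.5·fm + (1 − fm) = 5.051
fm = (5.051 − 1) / (5.5 − 1) = 0.90

0.90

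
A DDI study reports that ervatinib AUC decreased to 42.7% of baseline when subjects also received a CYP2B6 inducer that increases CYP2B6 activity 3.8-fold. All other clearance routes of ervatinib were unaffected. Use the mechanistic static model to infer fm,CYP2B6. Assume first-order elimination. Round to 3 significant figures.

CL'/CL = 1 / 0.427 = 2.342
3.8·fm + (1 − fm) = 2.342
fm = (2.342 − 1) / (3.8 − 1) = 0.479

0.479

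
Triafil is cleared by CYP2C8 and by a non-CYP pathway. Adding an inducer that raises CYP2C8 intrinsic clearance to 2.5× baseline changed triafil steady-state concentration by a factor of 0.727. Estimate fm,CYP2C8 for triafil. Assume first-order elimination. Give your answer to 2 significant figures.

CL'/CL = 1 / 0.727 = 1.376
2.5·fm + (1 − fm) = 1.376
fm = (1.376 − 1) / (2.5 − 1) = 0.25

0.25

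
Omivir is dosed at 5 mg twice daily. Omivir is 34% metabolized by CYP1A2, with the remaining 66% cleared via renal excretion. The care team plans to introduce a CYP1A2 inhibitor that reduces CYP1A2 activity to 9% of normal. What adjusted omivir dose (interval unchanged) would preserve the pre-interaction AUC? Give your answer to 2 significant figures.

3.5 mg

The CYP1A2 pathway (34% of clearance) drops to 0.09× activity: 0.34 × 0.09 = 0.0306.
Non-CYP routes (66%) are unchanged.
CL_new/CL_old = 0.0306 + 0.66 = 0.6906.
To maintain the same steady-state level, dose must scale with clearance: new dose = 5 × 0.6906 = 3.5 mg.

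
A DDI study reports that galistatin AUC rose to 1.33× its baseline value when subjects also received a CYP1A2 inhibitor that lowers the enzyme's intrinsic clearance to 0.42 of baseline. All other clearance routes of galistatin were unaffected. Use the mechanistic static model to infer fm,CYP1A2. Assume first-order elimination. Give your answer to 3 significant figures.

CL'/CL = 1 / 1.33 = 0.7519
0.42·fm + (1 − fm) = 0.7519
fm = (0.7519 − 1) / (0.42 − 1) = 0.428

0.428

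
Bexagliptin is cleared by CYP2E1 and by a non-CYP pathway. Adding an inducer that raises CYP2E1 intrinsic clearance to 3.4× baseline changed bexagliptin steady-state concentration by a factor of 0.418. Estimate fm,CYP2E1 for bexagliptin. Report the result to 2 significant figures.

0.58

CL'/CL = 1 / 0.418 = 2.392
3.4·fm + (1 − fm) = 2.392
fm = (2.392 − 1) / (3.4 − 1) = 0.58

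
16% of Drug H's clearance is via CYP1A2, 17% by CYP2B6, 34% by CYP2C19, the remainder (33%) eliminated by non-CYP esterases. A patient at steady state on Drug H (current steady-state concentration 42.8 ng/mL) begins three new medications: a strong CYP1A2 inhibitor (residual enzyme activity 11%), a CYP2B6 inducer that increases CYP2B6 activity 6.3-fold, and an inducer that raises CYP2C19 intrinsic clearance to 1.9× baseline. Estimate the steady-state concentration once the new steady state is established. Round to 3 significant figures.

CYP1A2: 0.16 × 0.11 = 0.0176
CYP2B6: 0.17 × 6.3 = 1.071
CYP2C19: 0.34 × 1.9 = 0.646
Other: 0.33 (unchanged)
Relative clearance = 0.0176 + 1.071 + 0.646 + 0.33 = 2.0646.
New steady-state concentration = 42.8 / 2.0646 = 20.7 ng/mL (concentration scales inversely with clearance).

20.7 ng/mL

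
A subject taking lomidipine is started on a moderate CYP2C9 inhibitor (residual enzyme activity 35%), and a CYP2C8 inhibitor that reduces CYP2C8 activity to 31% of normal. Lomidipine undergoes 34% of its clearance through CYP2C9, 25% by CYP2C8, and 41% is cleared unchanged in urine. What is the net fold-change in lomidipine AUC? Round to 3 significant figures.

1.65

The CYP2C9 pathway (34% of clearance) drops to 0.35× activity: 0.34 × 0.35 = 0.119.
The CYP2C8 pathway (25% of clearance) falls to 0.31× activity: 0.25 × 0.31 = 0.0775.
Non-CYP routes (41%) are unchanged.
New clearance relative to baseline: 0.119 + 0.0775 + 0.41 = 0.6065.
AUC ∝ 1/CL: fold-change = 1 / 0.6065 = 1.65.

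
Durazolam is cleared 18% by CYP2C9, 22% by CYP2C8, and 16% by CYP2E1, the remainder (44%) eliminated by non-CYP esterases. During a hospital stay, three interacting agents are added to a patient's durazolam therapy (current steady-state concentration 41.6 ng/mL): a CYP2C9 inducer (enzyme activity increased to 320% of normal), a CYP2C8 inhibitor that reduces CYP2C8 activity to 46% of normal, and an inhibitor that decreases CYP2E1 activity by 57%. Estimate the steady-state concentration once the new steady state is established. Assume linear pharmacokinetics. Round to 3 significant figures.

35.1 ng/mL

CYP2C9: 0.18 × 3.2 = 0.576
CYP2C8: 0.22 × 0.46 = 0.1012
CYP2E1: 0.16 × 0.43 = 0.0688
Other: 0.44 (unchanged)
CL_new/CL_old = 0.576 + 0.1012 + 0.0688 + 0.44 = 1.186.
New steady-state concentration = 41.6 / 1.186 = 35.1 ng/mL (concentration scales inversely with clearance).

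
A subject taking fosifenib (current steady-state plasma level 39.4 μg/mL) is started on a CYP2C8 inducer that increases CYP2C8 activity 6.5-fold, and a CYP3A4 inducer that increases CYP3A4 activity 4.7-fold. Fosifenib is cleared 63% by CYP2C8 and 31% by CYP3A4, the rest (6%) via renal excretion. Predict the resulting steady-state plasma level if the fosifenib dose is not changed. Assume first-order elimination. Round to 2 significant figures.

7.0 μg/mL

The CYP2C8 pathway (63% of clearance) increases to 6.5× activity: 0.63 × 6.5 = 4.095.
The CYP3A4 pathway (31% of clearance) rises to 4.7× activity: 0.31 × 4.7 = 1.457.
Non-CYP routes (6%) are unchanged.
Relative clearance = 4.095 + 1.457 + 0.06 = 5.612.
Steady-state plasma level ∝ 1/CL: new value = 39.4 / 5.612 = 7.0 μg/mL.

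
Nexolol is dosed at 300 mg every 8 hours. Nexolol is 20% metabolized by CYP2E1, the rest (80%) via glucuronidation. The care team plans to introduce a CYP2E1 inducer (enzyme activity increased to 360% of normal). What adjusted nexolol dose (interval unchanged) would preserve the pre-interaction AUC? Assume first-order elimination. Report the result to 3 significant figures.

The CYP2E1 pathway (20% of clearance) rises to 3.6× activity: 0.2 × 3.6 = 0.72.
Non-CYP routes (80%) are unchanged.
New clearance relative to baseline: 0.72 + 0.8 = 1.52.
Css,avg = (dose rate)/CL, so holding Css fixed requires dose ∝ CL: 300 × 1.52 = 456 mg.

456 mg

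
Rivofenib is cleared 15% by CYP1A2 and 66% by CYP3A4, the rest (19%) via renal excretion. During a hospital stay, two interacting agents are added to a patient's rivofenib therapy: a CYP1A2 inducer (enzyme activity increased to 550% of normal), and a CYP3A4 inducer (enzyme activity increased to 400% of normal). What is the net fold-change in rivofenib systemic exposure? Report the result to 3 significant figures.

CYP1A2: 0.15 × 5.5 = 0.825
CYP3A4: 0.66 × 4 = 2.64
Other: 0.19 (unchanged)
Relative clearance = 0.825 + 2.64 + 0.19 = 3.655.
Because systemic exposure varies inversely with clearance, the combined effect is 1 / 3.655 = 0.274.

0.274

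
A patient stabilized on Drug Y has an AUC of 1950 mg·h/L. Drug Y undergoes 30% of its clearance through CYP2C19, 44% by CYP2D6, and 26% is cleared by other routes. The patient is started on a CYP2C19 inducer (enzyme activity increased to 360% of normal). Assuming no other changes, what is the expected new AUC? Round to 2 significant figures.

1.1 × 10³ mg·h/L

The CYP2C19 pathway (30% of clearance) rises to 3.6× activity: 0.3 × 3.6 = 1.08.
CYP2D6 (44%) and the residual 26% are unaffected.
New clearance relative to baseline: 1.08 + 0.44 + 0.26 = 1.78.
With dosing unchanged, AUC scales as 1/CL: 1950 / 1.78 = 1.1 × 10³ mg·h/L.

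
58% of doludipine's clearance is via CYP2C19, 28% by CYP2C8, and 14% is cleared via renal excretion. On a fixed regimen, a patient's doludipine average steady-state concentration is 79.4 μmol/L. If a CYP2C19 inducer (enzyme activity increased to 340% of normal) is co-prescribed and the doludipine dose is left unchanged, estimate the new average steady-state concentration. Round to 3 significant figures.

33.2 μmol/L

CYP2C19: 0.58 × 3.4 = 1.972
CYP2C8: 0.28 (unchanged)
Other: 0.14 (unchanged)
CL_new/CL_old = 1.972 + 0.28 + 0.14 = 2.392.
With dosing unchanged, average steady-state concentration scales as 1/CL: 79.4 / 2.392 = 33.2 μmol/L.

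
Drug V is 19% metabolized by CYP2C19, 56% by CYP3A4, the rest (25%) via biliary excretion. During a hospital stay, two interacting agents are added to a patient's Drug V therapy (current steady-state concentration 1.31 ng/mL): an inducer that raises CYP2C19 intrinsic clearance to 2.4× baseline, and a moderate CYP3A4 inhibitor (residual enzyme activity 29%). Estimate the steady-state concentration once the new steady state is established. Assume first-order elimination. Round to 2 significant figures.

CYP2C19: 0.19 × 2.4 = 0.456
CYP3A4: 0.56 × 0.29 = 0.1624
Other: 0.25 (unchanged)
CL_new/CL_old = 0.456 + 0.1624 + 0.25 = 0.8684.
New steady-state concentration = 1.31 / 0.8684 = 1.5 ng/mL (concentration scales inversely with clearance).

1.5 ng/mL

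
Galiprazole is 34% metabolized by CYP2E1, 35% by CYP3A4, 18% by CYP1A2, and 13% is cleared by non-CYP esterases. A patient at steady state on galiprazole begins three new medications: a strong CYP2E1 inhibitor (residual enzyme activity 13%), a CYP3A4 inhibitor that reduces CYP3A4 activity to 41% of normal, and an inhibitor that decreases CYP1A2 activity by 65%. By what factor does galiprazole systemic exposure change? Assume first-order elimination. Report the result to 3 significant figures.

2.63

The CYP2E1 pathway (34% of clearance) falls to 0.13× activity: 0.34 × 0.13 = 0.0442.
The CYP3A4 pathway (35% of clearance) is reduced to 0.41× activity: 0.35 × 0.41 = 0.1435.
The CYP1A2 pathway (18% of clearance) is reduced to 0.35× activity: 0.18 × 0.35 = 0.063.
The remaining 13% of clearance is unaffected.
Relative clearance = 0.0442 + 0.1435 + 0.063 + 0.13 = 0.3807.
Net systemic exposure ratio = 1 / 0.3807 = 2.63.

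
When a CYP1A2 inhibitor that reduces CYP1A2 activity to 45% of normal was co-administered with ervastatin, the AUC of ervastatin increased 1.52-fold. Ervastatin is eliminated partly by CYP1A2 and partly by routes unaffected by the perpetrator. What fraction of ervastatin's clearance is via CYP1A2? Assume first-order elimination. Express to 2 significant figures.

CL'/CL = 1 / 1.52 = 0.6579
0.45·fm + (1 − fm) = 0.6579
fm = (0.6579 − 1) / (0.45 − 1) = 0.62

0.62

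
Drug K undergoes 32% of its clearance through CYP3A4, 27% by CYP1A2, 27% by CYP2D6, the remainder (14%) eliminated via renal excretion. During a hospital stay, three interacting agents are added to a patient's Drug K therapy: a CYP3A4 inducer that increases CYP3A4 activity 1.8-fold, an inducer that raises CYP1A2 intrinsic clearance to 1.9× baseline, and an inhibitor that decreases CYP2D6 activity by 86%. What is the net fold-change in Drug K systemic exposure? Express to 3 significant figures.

The CYP3A4 pathway (32% of clearance) is boosted to 1.8× activity: 0.32 × 1.8 = 0.576.
The CYP1A2 pathway (27% of clearance) is boosted to 1.9× activity: 0.27 × 1.9 = 0.513.
The CYP2D6 pathway (27% of clearance) falls to 0.14× activity: 0.27 × 0.14 = 0.0378.
Non-CYP routes (14%) are unchanged.
New clearance relative to baseline: 0.576 + 0.513 + 0.0378 + 0.14 = 1.2668.
Because systemic exposure varies inversely with clearance, the combined effect is 1 / 1.2668 = 0.789.

0.789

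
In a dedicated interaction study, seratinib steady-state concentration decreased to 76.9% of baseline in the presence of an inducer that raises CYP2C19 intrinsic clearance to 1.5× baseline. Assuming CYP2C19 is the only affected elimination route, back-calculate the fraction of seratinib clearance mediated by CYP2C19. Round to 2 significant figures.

0.60

CL'/CL = 1 / 0.769 = 1.3
1.5·fm + (1 − fm) = 1.3
fm = (1.3 − 1) / (1.5 − 1) = 0.60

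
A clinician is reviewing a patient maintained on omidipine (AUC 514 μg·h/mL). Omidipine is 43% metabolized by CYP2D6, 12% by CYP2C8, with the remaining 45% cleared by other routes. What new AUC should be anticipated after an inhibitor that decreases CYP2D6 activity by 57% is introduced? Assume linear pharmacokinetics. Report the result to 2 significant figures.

The CYP2D6 pathway (43% of clearance) is reduced to 0.43× activity: 0.43 × 0.43 = 0.1849.
CYP2C8 (12%) and the residual 45% are unaffected.
New clearance relative to baseline: 0.1849 + 0.12 + 0.45 = 0.7549.
With dosing unchanged, AUC scales as 1/CL: 514 / 0.7549 = 6.8 × 10² μg·h/mL.

6.8 × 10² μg·h/mL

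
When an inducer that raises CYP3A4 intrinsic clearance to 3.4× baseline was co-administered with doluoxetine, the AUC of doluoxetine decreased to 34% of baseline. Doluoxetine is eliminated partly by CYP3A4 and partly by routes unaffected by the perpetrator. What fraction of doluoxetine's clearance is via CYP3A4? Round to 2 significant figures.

0.81

CL'/CL = 1 / 0.340 = 2.941
3.4·fm + (1 − fm) = 2.941
fm = (2.941 − 1) / (3.4 − 1) = 0.81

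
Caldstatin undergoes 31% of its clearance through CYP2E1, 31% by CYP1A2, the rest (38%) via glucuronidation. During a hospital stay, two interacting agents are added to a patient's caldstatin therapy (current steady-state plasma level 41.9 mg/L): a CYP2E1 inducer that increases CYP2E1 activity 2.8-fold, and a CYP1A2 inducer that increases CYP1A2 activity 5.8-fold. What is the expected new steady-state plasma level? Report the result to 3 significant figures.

13.8 mg/L

The CYP2E1 pathway (31% of clearance) rises to 2.8× activity: 0.31 × 2.8 = 0.868.
The CYP1A2 pathway (31% of clearance) is boosted to 5.8× activity: 0.31 × 5.8 = 1.798.
Non-CYP routes (38%) are unchanged.
New clearance relative to baseline: 0.868 + 1.798 + 0.38 = 3.046.
Dividing the baseline by the relative clearance: 41.9 / 3.046 = 13.8 mg/L.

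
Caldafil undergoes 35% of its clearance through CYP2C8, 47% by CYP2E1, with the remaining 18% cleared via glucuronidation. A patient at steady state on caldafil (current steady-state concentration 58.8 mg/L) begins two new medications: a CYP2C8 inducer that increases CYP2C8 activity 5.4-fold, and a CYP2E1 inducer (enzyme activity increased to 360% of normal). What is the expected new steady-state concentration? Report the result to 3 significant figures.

15.6 mg/L

The CYP2C8 pathway (35% of clearance) increases to 5.4× activity: 0.35 × 5.4 = 1.89.
The CYP2E1 pathway (47% of clearance) is boosted to 3.6× activity: 0.47 × 3.6 = 1.692.
Non-CYP routes (18%) are unchanged.
New clearance relative to baseline: 1.89 + 1.692 + 0.18 = 3.762.
New steady-state concentration = 58.8 / 3.762 = 15.6 mg/L (concentration scales inversely with clearance).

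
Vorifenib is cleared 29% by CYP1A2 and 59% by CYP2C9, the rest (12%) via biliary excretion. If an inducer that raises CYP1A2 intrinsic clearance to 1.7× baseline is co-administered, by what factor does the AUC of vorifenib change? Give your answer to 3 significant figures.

0.831

CYP1A2: 0.29 × 1.7 = 0.493
CYP2C9: 0.59 (unchanged)
Other: 0.12 (unchanged)
Relative clearance = 0.493 + 0.59 + 0.12 = 1.203.
AUC is inversely proportional to clearance, so the fold-change is 1 / 1.203 = 0.831.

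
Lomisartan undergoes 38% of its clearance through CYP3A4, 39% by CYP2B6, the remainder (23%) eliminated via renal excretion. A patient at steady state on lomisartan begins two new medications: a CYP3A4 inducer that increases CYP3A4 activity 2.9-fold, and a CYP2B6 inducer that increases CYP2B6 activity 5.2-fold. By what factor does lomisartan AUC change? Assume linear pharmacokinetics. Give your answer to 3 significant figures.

The CYP3A4 pathway (38% of clearance) increases to 2.9× activity: 0.38 × 2.9 = 1.102.
The CYP2B6 pathway (39% of clearance) rises to 5.2× activity: 0.39 × 5.2 = 2.028.
The remaining 23% of clearance is unaffected.
CL_new/CL_old = 1.102 + 2.028 + 0.23 = 3.36.
AUC ∝ 1/CL: fold-change = 1 / 3.36 = 0.298.

0.298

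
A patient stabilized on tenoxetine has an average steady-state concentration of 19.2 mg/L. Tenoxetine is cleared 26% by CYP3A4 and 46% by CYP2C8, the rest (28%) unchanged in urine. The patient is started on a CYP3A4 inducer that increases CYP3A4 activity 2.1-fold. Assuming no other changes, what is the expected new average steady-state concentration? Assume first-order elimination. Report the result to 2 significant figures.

15 mg/L

The CYP3A4 pathway (26% of clearance) rises to 2.1× activity: 0.26 × 2.1 = 0.546.
CYP2C8 (46%) and the residual 28% are unaffected.
Relative clearance = 0.546 + 0.46 + 0.28 = 1.286.
Average steady-state concentration ∝ 1/CL, so new value = 19.2 / 1.286 = 15 mg/L.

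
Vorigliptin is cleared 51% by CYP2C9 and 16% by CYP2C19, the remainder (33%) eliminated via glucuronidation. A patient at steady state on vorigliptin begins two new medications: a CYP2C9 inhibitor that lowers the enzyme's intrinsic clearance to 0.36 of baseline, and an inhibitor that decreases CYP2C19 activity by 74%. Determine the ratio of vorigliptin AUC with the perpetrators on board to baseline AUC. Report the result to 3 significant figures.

The CYP2C9 pathway (51% of clearance) drops to 0.36× activity: 0.51 × 0.36 = 0.1836.
The CYP2C19 pathway (16% of clearance) is reduced to 0.26× activity: 0.16 × 0.26 = 0.0416.
Non-CYP routes (33%) are unchanged.
Relative clearance = 0.1836 + 0.0416 + 0.33 = 0.5552.
AUC ∝ 1/CL: fold-change = 1 / 0.5552 = 1.80.

1.80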